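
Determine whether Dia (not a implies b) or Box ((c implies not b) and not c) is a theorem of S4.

Not valid

Tableau for the negation not (Dia (not a implies b) or Box ((c implies not b) and not c)):
1. not (Dia (not a implies b) or Box ((c implies not b) and not c)), u
2. not Dia (not a implies b), u
3. not Box ((c implies not b) and not c), u
4. not (not a implies b), u
5. not a, u
6. not b, u
7. not ((c implies not b) and not c), v
8. not (not a implies b), v
9. not a, v
10. not b, v
11. c, v
Accessibility: uRu, uRv, vRv
The negation has an open branch (countermodel exists).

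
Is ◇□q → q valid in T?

Tableau for the negation ¬(◇□q → q):
1. ¬(◇□q → q), u
2. ◇□q, u
3. ¬q, u
4. □q, v
5. q, v
Accessibility: uRu, uRv, vRv
The negation has an open branch (countermodel exists).

Invalid (countermodel exists)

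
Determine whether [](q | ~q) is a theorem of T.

Tableau for the negation ~[](q | ~q):
1. ~[](q | ~q), u
2. ~(q | ~q), v
3. ~q, v
4. q, v
Accessibility: uRu, uRv, vRv
Branch closes: q and ~q both at v.
All branches of the negation close; one closing branch shown above.

Yes, valid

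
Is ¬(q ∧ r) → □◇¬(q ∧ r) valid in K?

Tableau for the negation ¬(¬(q ∧ r) → □◇¬(q ∧ r)):
1. ¬(¬(q ∧ r) → □◇¬(q ∧ r)), u
2. ¬(q ∧ r), u
3. ¬□◇¬(q ∧ r), u
4. ¬r, u
5. ¬◇¬(q ∧ r), v
Accessibility: uRv
The negation has an open branch (countermodel exists).

Not valid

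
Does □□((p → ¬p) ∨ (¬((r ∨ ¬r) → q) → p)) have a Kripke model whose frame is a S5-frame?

1. □□((p → ¬p) ∨ (¬((r ∨ ¬r) → q) → p)), w0
2. □((p → ¬p) ∨ (¬((r ∨ ¬r) → q) → p)), w0   [□-rule on 1 via w0Rw0]
3. (p → ¬p) ∨ (¬((r ∨ ¬r) → q) → p), w0   [□-rule on 2 via w0Rw0]
4. ¬((r ∨ ¬r) → q) → p, w0   [∨-rule on 3 (branches; this branch)]
5. p, w0   [→-rule on 4 (branches; this branch)]
Accessibility: w0Rw0

Yes, satisfiable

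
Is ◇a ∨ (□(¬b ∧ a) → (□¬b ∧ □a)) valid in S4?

Valid in S4

Tableau for the negation ¬(◇a ∨ (□(¬b ∧ a) → (□¬b ∧ □a))):
1. ¬(◇a ∨ (□(¬b ∧ a) → (□¬b ∧ □a))), 0
2. ¬◇a, 0   [¬∨-rule on 1]
3. ¬(□(¬b ∧ a) → (□¬b ∧ □a)), 0   [¬∨-rule on 1]
4. □(¬b ∧ a), 0   [¬→-rule on 3]
5. ¬(□¬b ∧ □a), 0   [¬→-rule on 3]
6. ¬a, 0   [¬◇-rule on 2 via 0R0]
7. ¬b ∧ a, 0   [□-rule on 4 via 0R0]
8. ¬b, 0   [∧-rule on 7]
9. a, 0   [∧-rule on 7]
Accessibility: 0R0
Branch closes: a and ¬a both at 0.
Every branch of the negation's tableau closes; the branch above is one of them.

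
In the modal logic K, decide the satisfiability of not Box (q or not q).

1. not Box (q or not q), w0
2. not (q or not q), w1
3. not q, w1
4. q, w1
Accessibility: w0Rw1
Branch closes: q and not q both at w1.
(One branch shown.) All branches close.

Unsatisfiable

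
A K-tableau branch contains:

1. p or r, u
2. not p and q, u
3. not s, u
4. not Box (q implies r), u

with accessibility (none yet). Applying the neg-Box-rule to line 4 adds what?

a fresh world v with uRv, and not (q implies r) at v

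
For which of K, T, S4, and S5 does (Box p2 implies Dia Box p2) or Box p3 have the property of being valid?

T, S4, S5

K-tableau for the negation not ((Box p2 implies Dia Box p2) or Box p3):
1. not ((Box p2 implies Dia Box p2) or Box p3), w0
2. not (Box p2 implies Dia Box p2), w0
3. not Box p3, w0
4. Box p2, w0
5. not Dia Box p2, w0
6. not p3, w1
7. p2, w1
8. not Box p2, w1
9. not p2, w2
Accessibility: w0Rw1, w1Rw2
Complete open branch: countermodel on a K-frame, so not valid in K.
T-tableau for the negation not ((Box p2 implies Dia Box p2) or Box p3):
1. not ((Box p2 implies Dia Box p2) or Box p3), w0
2. not (Box p2 implies Dia Box p2), w0
3. not Box p3, w0
4. Box p2, w0
5. not Dia Box p2, w0
6. p2, w0
7. not Box p2, w0
8. not p3, w1
9. p2, w1
10. not Box p2, w1
11. not p2, w2
12. p2, w2
Accessibility: w0Rw0, w0Rw1, w0Rw2, w1Rw1, w2Rw2
Branch closes: p2 and not p2 both at w2.
Every branch closes (one shown): valid in T, hence also in S4, S5 (every theorem of T is a theorem of S4 and S5).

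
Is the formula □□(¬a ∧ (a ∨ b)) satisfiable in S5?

1. □□(¬a ∧ (a ∨ b)), u
2. □(¬a ∧ (a ∨ b)), u
3. ¬a ∧ (a ∨ b), u
4. ¬a, u
5. a ∨ b, u
6. b, u
Accessibility: uRu

Satisfiable (open branch found)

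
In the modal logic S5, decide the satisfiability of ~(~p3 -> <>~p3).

No, unsatisfiable

1. ~(~p3 -> <>~p3), 0
2. ~p3, 0
3. ~<>~p3, 0
4. p3, 0
Accessibility: 0R0
Branch closes: p3 and ~p3 both at 0.
(One branch shown.) All branches close.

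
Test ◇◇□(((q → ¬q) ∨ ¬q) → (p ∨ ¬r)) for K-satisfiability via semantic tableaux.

Satisfiable

1. ◇◇□(((q → ¬q) ∨ ¬q) → (p ∨ ¬r)), u
2. ◇□(((q → ¬q) ∨ ¬q) → (p ∨ ¬r)), v   [◇-rule on 1: fresh world v, uRv]
3. □(((q → ¬q) ∨ ¬q) → (p ∨ ¬r)), w   [◇-rule on 2: fresh world w, vRw]
Accessibility: uRv, vRw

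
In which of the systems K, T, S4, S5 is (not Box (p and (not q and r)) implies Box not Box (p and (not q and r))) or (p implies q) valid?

S5-tableau for the negation not ((not Box (p and (not q and r)) implies Box not Box (p and (not q and r))) or (p implies q)):
1. not ((not Box (p and (not q and r)) implies Box not Box (p and (not q and r))) or (p implies q)), 0
2. not (not Box (p and (not q and r)) implies Box not Box (p and (not q and r))), 0
3. not (p implies q), 0
4. not Box (p and (not q and r)), 0
5. not Box not Box (p and (not q and r)), 0
6. p, 0
7. not q, 0
8. not (p and (not q and r)), 1
9. not (not q and r), 1
10. not r, 1
11. Box (p and (not q and r)), 2
12. p and (not q and r), 0
13. not q and r, 0
14. r, 0
15. p and (not q and r), 1
16. p, 1
17. not q and r, 1
18. not q, 1
19. r, 1
Accessibility: 0R0, 0R1, 0R2, 1R0, 1R1, 1R2, 2R0, 2R1, 2R2
Branch closes: r and not r both at 1.
Every branch closes (one shown): valid in S5.
S4-tableau for the negation not ((not Box (p and (not q and r)) implies Box not Box (p and (not q and r))) or (p implies q)):
1. not ((not Box (p and (not q and r)) implies Box not Box (p and (not q and r))) or (p implies q)), 0
2. not (not Box (p and (not q and r)) implies Box not Box (p and (not q and r))), 0
3. not (p implies q), 0
4. not Box (p and (not q and r)), 0
5. not Box not Box (p and (not q and r)), 0
6. p, 0
7. not q, 0
8. not (p and (not q and r)), 1
9. not (not q and r), 1
10. not r, 1
11. Box (p and (not q and r)), 2
12. p and (not q and r), 2
13. p, 2
14. not q and r, 2
15. not q, 2
16. r, 2
Accessibility: 0R0, 0R1, 0R2, 1R1, 2R2
Complete open branch: countermodel on an S4-frame, so not valid in S4, nor in K, T (the same frame is also a K-frame and a T-frame).

S5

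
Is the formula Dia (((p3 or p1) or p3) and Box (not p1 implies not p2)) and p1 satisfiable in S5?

1. Dia (((p3 or p1) or p3) and Box (not p1 implies not p2)) and p1, 0
2. Dia (((p3 or p1) or p3) and Box (not p1 implies not p2)), 0   [and-rule on 1]
3. p1, 0   [and-rule on 1]
4. ((p3 or p1) or p3) and Box (not p1 implies not p2), 1   [Dia-rule on 2: fresh world 1, 0R1]
5. (p3 or p1) or p3, 1   [and-rule on 4]
6. Box (not p1 implies not p2), 1   [and-rule on 4]
7. not p1 implies not p2, 0   [Box-rule on 6 via 1R0]
8. not p1 implies not p2, 1   [Box-rule on 6 via 1R1]
9. p3, 1   [or-rule on 5 (branches; this branch)]
10. not p2, 0   [implies-rule on 7 (branches; this branch)]
11. not p2, 1   [implies-rule on 8 (branches; this branch)]
Accessibility: 0R0, 0R1, 1R0, 1R1

Satisfiable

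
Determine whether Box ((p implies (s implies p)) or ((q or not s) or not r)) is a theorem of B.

Tableau for the negation not Box ((p implies (s implies p)) or ((q or not s) or not r)):
1. not Box ((p implies (s implies p)) or ((q or not s) or not r)), 0
2. not ((p implies (s implies p)) or ((q or not s) or not r)), 1
3. not (p implies (s implies p)), 1
4. not ((q or not s) or not r), 1
5. p, 1
6. not (s implies p), 1
7. not (q or not s), 1
8. r, 1
9. s, 1
10. not p, 1
Accessibility: 0R0, 0R1, 1R0, 1R1
Branch closes: p and not p both at 1.
All branches of the negation close; one closing branch shown above.

Yes, valid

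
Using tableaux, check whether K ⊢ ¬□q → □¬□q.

Not valid

Tableau for the negation ¬(¬□q → □¬□q):
1. ¬(¬□q → □¬□q), 0
2. ¬□q, 0
3. ¬□¬□q, 0
4. ¬q, 1
5. □q, 2
Accessibility: 0R1, 0R2
The negation has an open branch (countermodel exists).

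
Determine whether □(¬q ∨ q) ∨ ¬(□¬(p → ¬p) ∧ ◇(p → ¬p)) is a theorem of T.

Tableau for the negation ¬(□(¬q ∨ q) ∨ ¬(□¬(p → ¬p) ∧ ◇(p → ¬p))):
1. ¬(□(¬q ∨ q) ∨ ¬(□¬(p → ¬p) ∧ ◇(p → ¬p))), u
2. ¬□(¬q ∨ q), u
3. □¬(p → ¬p) ∧ ◇(p → ¬p), u
4. □¬(p → ¬p), u
5. ◇(p → ¬p), u
6. ¬(p → ¬p), u
7. p, u
8. ¬(¬q ∨ q), v
9. q, v
10. ¬q, v
Accessibility: uRu, uRv, vRv
Branch closes: q and ¬q both at v.
Every branch of the negation's tableau closes; the branch above is one of them.

Valid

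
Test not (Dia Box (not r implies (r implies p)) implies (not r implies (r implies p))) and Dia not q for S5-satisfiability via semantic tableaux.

Unsatisfiable (every branch closes)

1. not (Dia Box (not r implies (r implies p)) implies (not r implies (r implies p))) and Dia not q, u
2. not (Dia Box (not r implies (r implies p)) implies (not r implies (r implies p))), u   [and-rule on 1]
3. Dia not q, u   [and-rule on 1]
4. Dia Box (not r implies (r implies p)), u   [neg-implies-rule on 2]
5. not (not r implies (r implies p)), u   [neg-implies-rule on 2]
6. not r, u   [neg-implies-rule on 5]
7. not (r implies p), u   [neg-implies-rule on 5]
8. r, u   [neg-implies-rule on 7]
9. not p, u   [neg-implies-rule on 7]
Accessibility: uRu
Branch closes: r and not r both at u.
(One branch shown.) All branches close.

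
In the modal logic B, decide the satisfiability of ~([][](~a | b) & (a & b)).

1. ~([][](~a | b) & (a & b)), w0
2. ~(a & b), w0
3. ~b, w0
Accessibility: w0Rw0

Yes, satisfiable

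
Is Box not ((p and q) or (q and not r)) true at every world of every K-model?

Not valid

Tableau for the negation not Box not ((p and q) or (q and not r)):
1. not Box not ((p and q) or (q and not r)), 0
2. (p and q) or (q and not r), 1
3. q and not r, 1
4. q, 1
5. not r, 1
Accessibility: 0R1
The negation has an open branch (countermodel exists).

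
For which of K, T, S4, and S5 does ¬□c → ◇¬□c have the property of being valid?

K-tableau for the negation ¬(¬□c → ◇¬□c):
1. ¬(¬□c → ◇¬□c), u
2. ¬□c, u
3. ¬◇¬□c, u
4. ¬c, v
5. □c, v
Accessibility: uRv
Complete open branch: countermodel on a K-frame, so not valid in K.
T-tableau for the negation ¬(¬□c → ◇¬□c):
1. ¬(¬□c → ◇¬□c), u
2. ¬□c, u
3. ¬◇¬□c, u
4. □c, u
5. c, u
6. ¬c, v
7. □c, v
8. c, v
Accessibility: uRu, uRv, vRv
Branch closes: c and ¬c both at v.
Every branch closes (one shown): valid in T, hence also in S4, S5 (every theorem of T is a theorem of S4 and S5).

T, S4, S5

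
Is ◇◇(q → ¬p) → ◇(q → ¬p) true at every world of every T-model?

Not valid

Tableau for the negation ¬(◇◇(q → ¬p) → ◇(q → ¬p)):
1. ¬(◇◇(q → ¬p) → ◇(q → ¬p)), u
2. ◇◇(q → ¬p), u
3. ¬◇(q → ¬p), u
4. ¬(q → ¬p), u
5. q, u
6. p, u
7. ◇(q → ¬p), v
8. ¬(q → ¬p), v
9. q, v
10. p, v
11. q → ¬p, w
12. ¬p, w
Accessibility: uRu, uRv, vRv, vRw, wRw
The negation has an open branch (countermodel exists).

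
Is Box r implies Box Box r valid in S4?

Tableau for the negation not (Box r implies Box Box r):
1. not (Box r implies Box Box r), u
2. Box r, u
3. not Box Box r, u
4. r, u
5. not Box r, v
6. r, v
7. not r, w
8. r, w
Accessibility: uRu, uRv, uRw, vRv, vRw, wRw
Branch closes: r and not r both at w.
Every branch of the negation's tableau closes; the branch above is one of them.

Valid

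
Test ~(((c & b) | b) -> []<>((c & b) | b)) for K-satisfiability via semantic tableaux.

Satisfiable

1. ~(((c & b) | b) -> []<>((c & b) | b)), 0
2. (c & b) | b, 0
3. ~[]<>((c & b) | b), 0
4. b, 0
5. ~<>((c & b) | b), 1
Accessibility: 0R1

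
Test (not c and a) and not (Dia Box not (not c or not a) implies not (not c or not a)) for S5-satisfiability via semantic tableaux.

No, unsatisfiable

1. (not c and a) and not (Dia Box not (not c or not a) implies not (not c or not a)), w0
2. not c and a, w0   [and-rule on 1]
3. not (Dia Box not (not c or not a) implies not (not c or not a)), w0   [and-rule on 1]
4. not c, w0   [and-rule on 2]
5. a, w0   [and-rule on 2]
6. Dia Box not (not c or not a), w0   [neg-implies-rule on 3]
7. not c or not a, w0   [neg-implies-rule on 3]
8. Box not (not c or not a), w1   [Dia-rule on 6: fresh world w1, w0Rw1]
9. not (not c or not a), w0   [Box-rule on 8 via w1Rw0]
10. c, w0   [neg-or-rule on 9]
Accessibility: w0Rw0, w0Rw1, w1Rw0, w1Rw1
Branch closes: c and not c both at w0.
All branches of the tableau close; one closing branch shown above.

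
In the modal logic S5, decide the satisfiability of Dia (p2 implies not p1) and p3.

1. Dia (p2 implies not p1) and p3, 0
2. Dia (p2 implies not p1), 0
3. p3, 0
4. p2 implies not p1, 1
5. not p1, 1
Accessibility: 0R0, 0R1, 1R0, 1R1

Yes, satisfiable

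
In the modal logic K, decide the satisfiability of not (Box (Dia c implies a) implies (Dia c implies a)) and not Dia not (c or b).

Satisfiable (open branch found)

1. not (Box (Dia c implies a) implies (Dia c implies a)) and not Dia not (c or b), u
2. not (Box (Dia c implies a) implies (Dia c implies a)), u
3. not Dia not (c or b), u
4. Box (Dia c implies a), u
5. not (Dia c implies a), u
6. Dia c, u
7. not a, u
8. c, v
9. c or b, v
10. Dia c implies a, v
11. b, v
12. a, v
Accessibility: uRv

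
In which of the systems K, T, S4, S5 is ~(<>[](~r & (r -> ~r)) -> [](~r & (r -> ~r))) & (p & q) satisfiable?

S5-tableau for the formula:
1. ~(<>[](~r & (r -> ~r)) -> [](~r & (r -> ~r))) & (p & q), 0
2. ~(<>[](~r & (r -> ~r)) -> [](~r & (r -> ~r))), 0   [&-rule on 1]
3. p & q, 0   [&-rule on 1]
4. <>[](~r & (r -> ~r)), 0   [~->-rule on 2]
5. ~[](~r & (r -> ~r)), 0   [~->-rule on 2]
6. p, 0   [&-rule on 3]
7. q, 0   [&-rule on 3]
8. [](~r & (r -> ~r)), 1   [<>-rule on 4: fresh world 1, 0R1]
9. ~r & (r -> ~r), 0   [[]-rule on 8 via 1R0]
10. ~r, 0   [&-rule on 9]
11. r -> ~r, 0   [&-rule on 9]
12. ~r & (r -> ~r), 1   [[]-rule on 8 via 1R1]
13. ~r, 1   [&-rule on 12]
14. r -> ~r, 1   [&-rule on 12]
15. ~(~r & (r -> ~r)), 2   [~[]-rule on 5: fresh world 2, 0R2]
16. ~r & (r -> ~r), 2   [[]-rule on 8 via 1R2]
17. ~r, 2   [&-rule on 16]
18. r -> ~r, 2   [&-rule on 16]
19. ~(r -> ~r), 2   [~&-rule on 15 (branches; this branch)]
20. r, 2   [~->-rule on 19]
Accessibility: 0R0, 0R1, 0R2, 1R0, 1R1, 1R2, 2R0, 2R1, 2R2
Branch closes: r and ~r both at 2.
Every branch closes (one shown): unsatisfiable in S5.
S4-tableau for the formula:
1. ~(<>[](~r & (r -> ~r)) -> [](~r & (r -> ~r))) & (p & q), 0
2. ~(<>[](~r & (r -> ~r)) -> [](~r & (r -> ~r))), 0   [&-rule on 1]
3. p & q, 0   [&-rule on 1]
4. <>[](~r & (r -> ~r)), 0   [~->-rule on 2]
5. ~[](~r & (r -> ~r)), 0   [~->-rule on 2]
6. p, 0   [&-rule on 3]
7. q, 0   [&-rule on 3]
8. [](~r & (r -> ~r)), 1   [<>-rule on 4: fresh world 1, 0R1]
9. ~r & (r -> ~r), 1   [[]-rule on 8 via 1R1]
10. ~r, 1   [&-rule on 9]
11. r -> ~r, 1   [&-rule on 9]
12. ~(~r & (r -> ~r)), 2   [~[]-rule on 5: fresh world 2, 0R2]
13. ~(r -> ~r), 2   [~&-rule on 12 (branches; this branch)]
14. r, 2   [~->-rule on 13]
Accessibility: 0R0, 0R1, 0R2, 1R1, 2R2
Complete open branch: satisfiable in S4, hence also in K, T (this S4-model is also a K-model and a T-model).

K, T, S4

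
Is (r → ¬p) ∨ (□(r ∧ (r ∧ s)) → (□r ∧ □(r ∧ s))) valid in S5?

Yes, valid

Tableau for the negation ¬((r → ¬p) ∨ (□(r ∧ (r ∧ s)) → (□r ∧ □(r ∧ s)))):
1. ¬((r → ¬p) ∨ (□(r ∧ (r ∧ s)) → (□r ∧ □(r ∧ s)))), u
2. ¬(r → ¬p), u
3. ¬(□(r ∧ (r ∧ s)) → (□r ∧ □(r ∧ s))), u
4. r, u
5. p, u
6. □(r ∧ (r ∧ s)), u
7. ¬(□r ∧ □(r ∧ s)), u
8. r ∧ (r ∧ s), u
9. r ∧ s, u
10. s, u
11. ¬□(r ∧ s), u
12. ¬(r ∧ s), v
13. r ∧ (r ∧ s), v
14. r, v
15. r ∧ s, v
16. s, v
17. ¬s, v
Accessibility: uRu, uRv, vRu, vRv
Branch closes: s and ¬s both at v.
All branches of the negation close; one closing branch shown above.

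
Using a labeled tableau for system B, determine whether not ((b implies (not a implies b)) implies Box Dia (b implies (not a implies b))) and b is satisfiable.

1. not ((b implies (not a implies b)) implies Box Dia (b implies (not a implies b))) and b, 0
2. not ((b implies (not a implies b)) implies Box Dia (b implies (not a implies b))), 0
3. b, 0
4. b implies (not a implies b), 0
5. not Box Dia (b implies (not a implies b)), 0
6. not a implies b, 0
7. not Dia (b implies (not a implies b)), 1
8. not (b implies (not a implies b)), 0
9. not (not a implies b), 0
10. not a, 0
11. not b, 0
Accessibility: 0R0, 0R1, 1R0, 1R1
Branch closes: b and not b both at 0.
All branches of the tableau close; one closing branch shown above.

No, unsatisfiable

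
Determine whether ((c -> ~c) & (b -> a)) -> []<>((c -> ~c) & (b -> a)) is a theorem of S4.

Invalid (countermodel exists)

Tableau for the negation ~(((c -> ~c) & (b -> a)) -> []<>((c -> ~c) & (b -> a))):
1. ~(((c -> ~c) & (b -> a)) -> []<>((c -> ~c) & (b -> a))), u
2. (c -> ~c) & (b -> a), u
3. ~[]<>((c -> ~c) & (b -> a)), u
4. c -> ~c, u
5. b -> a, u
6. ~c, u
7. a, u
8. ~<>((c -> ~c) & (b -> a)), v
9. ~((c -> ~c) & (b -> a)), v
10. ~(b -> a), v
11. b, v
12. ~a, v
Accessibility: uRu, uRv, vRv
The negation has an open branch (countermodel exists).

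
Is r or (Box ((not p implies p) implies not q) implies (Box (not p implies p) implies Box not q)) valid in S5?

Tableau for the negation not (r or (Box ((not p implies p) implies not q) implies (Box (not p implies p) implies Box not q))):
1. not (r or (Box ((not p implies p) implies not q) implies (Box (not p implies p) implies Box not q))), 0
2. not r, 0
3. not (Box ((not p implies p) implies not q) implies (Box (not p implies p) implies Box not q)), 0
4. Box ((not p implies p) implies not q), 0
5. not (Box (not p implies p) implies Box not q), 0
6. Box (not p implies p), 0
7. not Box not q, 0
8. (not p implies p) implies not q, 0
9. not p implies p, 0
10. not q, 0
11. p, 0
12. q, 1
13. (not p implies p) implies not q, 1
14. not p implies p, 1
15. not (not p implies p), 1
16. not p, 1
17. p, 1
Accessibility: 0R0, 0R1, 1R0, 1R1
Branch closes: p and not p both at 1.
Every branch of the negation's tableau closes; the branch above is one of them.

Valid in S5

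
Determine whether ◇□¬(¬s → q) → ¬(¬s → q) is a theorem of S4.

Tableau for the negation ¬(◇□¬(¬s → q) → ¬(¬s → q)):
1. ¬(◇□¬(¬s → q) → ¬(¬s → q)), u
2. ◇□¬(¬s → q), u
3. ¬s → q, u
4. q, u
5. □¬(¬s → q), v
6. ¬(¬s → q), v
7. ¬s, v
8. ¬q, v
Accessibility: uRu, uRv, vRv
The negation has an open branch (countermodel exists).

Not valid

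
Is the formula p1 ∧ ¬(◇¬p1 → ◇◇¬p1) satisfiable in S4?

Unsatisfiable

1. p1 ∧ ¬(◇¬p1 → ◇◇¬p1), 0
2. p1, 0
3. ¬(◇¬p1 → ◇◇¬p1), 0
4. ◇¬p1, 0
5. ¬◇◇¬p1, 0
6. ¬◇¬p1, 0
7. ¬p1, 1
8. ¬◇¬p1, 1
9. p1, 1
Accessibility: 0R0, 0R1, 1R1
Branch closes: p1 and ¬p1 both at 1.
All branches of the tableau close; one closing branch shown above.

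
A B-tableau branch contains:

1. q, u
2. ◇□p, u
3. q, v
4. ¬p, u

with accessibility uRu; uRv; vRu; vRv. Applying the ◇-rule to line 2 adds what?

a fresh world w with uRw, and □p at w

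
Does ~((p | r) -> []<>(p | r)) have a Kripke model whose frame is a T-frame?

1. ~((p | r) -> []<>(p | r)), u
2. p | r, u
3. ~[]<>(p | r), u
4. r, u
5. ~<>(p | r), v
6. ~(p | r), v
7. ~p, v
8. ~r, v
Accessibility: uRu, uRv, vRv

Yes, satisfiable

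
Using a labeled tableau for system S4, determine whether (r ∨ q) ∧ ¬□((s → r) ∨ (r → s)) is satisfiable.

1. (r ∨ q) ∧ ¬□((s → r) ∨ (r → s)), 0
2. r ∨ q, 0
3. ¬□((s → r) ∨ (r → s)), 0
4. q, 0
5. ¬((s → r) ∨ (r → s)), 1
6. ¬(s → r), 1
7. ¬(r → s), 1
8. s, 1
9. ¬r, 1
10. r, 1
11. ¬s, 1
Accessibility: 0R0, 0R1, 1R1
Branch closes: r and ¬r both at 1.
Every branch closes; the branch above is one of them.

Unsatisfiable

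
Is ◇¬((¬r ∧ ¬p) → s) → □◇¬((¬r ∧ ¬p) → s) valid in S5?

Yes, valid

Tableau for the negation ¬(◇¬((¬r ∧ ¬p) → s) → □◇¬((¬r ∧ ¬p) → s)):
1. ¬(◇¬((¬r ∧ ¬p) → s) → □◇¬((¬r ∧ ¬p) → s)), u
2. ◇¬((¬r ∧ ¬p) → s), u   [¬→-rule on 1]
3. ¬□◇¬((¬r ∧ ¬p) → s), u   [¬→-rule on 1]
4. ¬((¬r ∧ ¬p) → s), v   [◇-rule on 2: fresh world v, uRv]
5. ¬r ∧ ¬p, v   [¬→-rule on 4]
6. ¬s, v   [¬→-rule on 4]
7. ¬r, v   [∧-rule on 5]
8. ¬p, v   [∧-rule on 5]
9. ¬◇¬((¬r ∧ ¬p) → s), w   [¬□-rule on 3: fresh world w, uRw]
10. (¬r ∧ ¬p) → s, u   [¬◇-rule on 9 via wRu]
11. (¬r ∧ ¬p) → s, v   [¬◇-rule on 9 via wRv]
12. (¬r ∧ ¬p) → s, w   [¬◇-rule on 9 via wRw]
13. ¬(¬r ∧ ¬p), u   [→-rule on 10 (branches; this branch)]
14. ¬(¬r ∧ ¬p), v   [→-rule on 11 (branches; this branch)]
15. s, w   [→-rule on 12 (branches; this branch)]
16. p, u   [¬∧-rule on 13 (branches; this branch)]
17. p, v   [¬∧-rule on 14 (branches; this branch)]
Accessibility: uRu, uRv, uRw, vRu, vRv, vRw, wRu, wRv, wRw
Branch closes: p and ¬p both at v.
Every branch of the negation's tableau closes; the branch above is one of them.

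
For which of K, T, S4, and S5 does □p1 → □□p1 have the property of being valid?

S4, S5

S4-tableau for the negation ¬(□p1 → □□p1):
1. ¬(□p1 → □□p1), u
2. □p1, u
3. ¬□□p1, u
4. p1, u
5. ¬□p1, v
6. p1, v
7. ¬p1, w
8. p1, w
Accessibility: uRu, uRv, uRw, vRv, vRw, wRw
Branch closes: p1 and ¬p1 both at w.
Every branch closes (one shown): valid in S4, hence also in S5 (every theorem of S4 is a theorem of S5).
T-tableau for the negation ¬(□p1 → □□p1):
1. ¬(□p1 → □□p1), u
2. □p1, u
3. ¬□□p1, u
4. p1, u
5. ¬□p1, v
6. p1, v
7. ¬p1, w
Accessibility: uRu, uRv, vRv, vRw, wRw
Complete open branch: countermodel on a T-frame, so not valid in T, nor in K (the same frame is also a K-frame).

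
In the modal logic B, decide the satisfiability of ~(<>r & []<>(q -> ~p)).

Satisfiable (open branch found)

1. ~(<>r & []<>(q -> ~p)), u
2. ~[]<>(q -> ~p), u
3. ~<>(q -> ~p), v
4. ~(q -> ~p), u
5. q, u
6. p, u
7. ~(q -> ~p), v
8. q, v
9. p, v
Accessibility: uRu, uRv, vRu, vRv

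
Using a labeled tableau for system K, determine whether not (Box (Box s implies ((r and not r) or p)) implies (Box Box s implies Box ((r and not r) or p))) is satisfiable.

1. not (Box (Box s implies ((r and not r) or p)) implies (Box Box s implies Box ((r and not r) or p))), u
2. Box (Box s implies ((r and not r) or p)), u   [neg-implies-rule on 1]
3. not (Box Box s implies Box ((r and not r) or p)), u   [neg-implies-rule on 1]
4. Box Box s, u   [neg-implies-rule on 3]
5. not Box ((r and not r) or p), u   [neg-implies-rule on 3]
6. not ((r and not r) or p), v   [neg-Box-rule on 5: fresh world v, uRv]
7. not (r and not r), v   [neg-or-rule on 6]
8. not p, v   [neg-or-rule on 6]
9. Box s implies ((r and not r) or p), v   [Box-rule on 2 via uRv]
10. Box s, v   [Box-rule on 4 via uRv]
11. r, v   [neg-and-rule on 7 (branches; this branch)]
12. not Box s, v   [implies-rule on 9 (branches; this branch)]
13. not s, w   [neg-Box-rule on 12: fresh world w, vRw]
14. s, w   [Box-rule on 10 via vRw]
Accessibility: uRv, vRw
Branch closes: s and not s both at w.
(One branch shown.) All branches close.

No, unsatisfiable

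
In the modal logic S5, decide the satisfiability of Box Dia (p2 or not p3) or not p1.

Satisfiable (open branch found)

1. Box Dia (p2 or not p3) or not p1, 0
2. not p1, 0
Accessibility: 0R0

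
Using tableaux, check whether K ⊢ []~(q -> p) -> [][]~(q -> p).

Not valid

Tableau for the negation ~([]~(q -> p) -> [][]~(q -> p)):
1. ~([]~(q -> p) -> [][]~(q -> p)), 0
2. []~(q -> p), 0
3. ~[][]~(q -> p), 0
4. ~[]~(q -> p), 1
5. ~(q -> p), 1
6. q, 1
7. ~p, 1
8. q -> p, 2
9. p, 2
Accessibility: 0R1, 1R2
The negation has an open branch (countermodel exists).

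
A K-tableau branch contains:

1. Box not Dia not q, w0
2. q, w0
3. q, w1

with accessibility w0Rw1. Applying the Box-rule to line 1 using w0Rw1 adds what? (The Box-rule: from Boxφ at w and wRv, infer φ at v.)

not Dia not q, w1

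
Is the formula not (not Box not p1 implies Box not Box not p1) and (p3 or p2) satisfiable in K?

Satisfiable

1. not (not Box not p1 implies Box not Box not p1) and (p3 or p2), u
2. not (not Box not p1 implies Box not Box not p1), u
3. p3 or p2, u
4. not Box not p1, u
5. not Box not Box not p1, u
6. p2, u
7. p1, v
8. Box not p1, w
Accessibility: uRv, uRw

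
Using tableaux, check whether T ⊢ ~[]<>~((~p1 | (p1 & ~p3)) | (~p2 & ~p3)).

No, not valid

Tableau for the negation []<>~((~p1 | (p1 & ~p3)) | (~p2 & ~p3)):
1. []<>~((~p1 | (p1 & ~p3)) | (~p2 & ~p3)), 0
2. <>~((~p1 | (p1 & ~p3)) | (~p2 & ~p3)), 0
3. ~((~p1 | (p1 & ~p3)) | (~p2 & ~p3)), 1
4. ~(~p1 | (p1 & ~p3)), 1
5. ~(~p2 & ~p3), 1
6. p1, 1
7. ~(p1 & ~p3), 1
8. <>~((~p1 | (p1 & ~p3)) | (~p2 & ~p3)), 1
9. p3, 1
10. ~((~p1 | (p1 & ~p3)) | (~p2 & ~p3)), 2
11. ~(~p1 | (p1 & ~p3)), 2
12. ~(~p2 & ~p3), 2
13. p1, 2
14. ~(p1 & ~p3), 2
15. p3, 2
Accessibility: 0R0, 0R1, 1R1, 1R2, 2R2
The negation has an open branch (countermodel exists).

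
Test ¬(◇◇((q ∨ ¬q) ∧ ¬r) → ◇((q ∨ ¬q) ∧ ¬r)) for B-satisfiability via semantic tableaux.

1. ¬(◇◇((q ∨ ¬q) ∧ ¬r) → ◇((q ∨ ¬q) ∧ ¬r)), u
2. ◇◇((q ∨ ¬q) ∧ ¬r), u
3. ¬◇((q ∨ ¬q) ∧ ¬r), u
4. ¬((q ∨ ¬q) ∧ ¬r), u
5. r, u
6. ◇((q ∨ ¬q) ∧ ¬r), v
7. ¬((q ∨ ¬q) ∧ ¬r), v
8. r, v
9. (q ∨ ¬q) ∧ ¬r, w
10. q ∨ ¬q, w
11. ¬r, w
12. ¬q, w
Accessibility: uRu, uRv, vRu, vRv, vRw, wRv, wRw

Yes, satisfiable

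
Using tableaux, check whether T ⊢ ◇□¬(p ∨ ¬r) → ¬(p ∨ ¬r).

Tableau for the negation ¬(◇□¬(p ∨ ¬r) → ¬(p ∨ ¬r)):
1. ¬(◇□¬(p ∨ ¬r) → ¬(p ∨ ¬r)), 0
2. ◇□¬(p ∨ ¬r), 0   [¬→-rule on 1]
3. p ∨ ¬r, 0   [¬→-rule on 1]
4. ¬r, 0   [∨-rule on 3 (branches; this branch)]
5. □¬(p ∨ ¬r), 1   [◇-rule on 2: fresh world 1, 0R1]
6. ¬(p ∨ ¬r), 1   [□-rule on 5 via 1R1]
7. ¬p, 1   [¬∨-rule on 6]
8. r, 1   [¬∨-rule on 6]
Accessibility: 0R0, 0R1, 1R1
The negation has an open branch (countermodel exists).

Invalid (countermodel exists)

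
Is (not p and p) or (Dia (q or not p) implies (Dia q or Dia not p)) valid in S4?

Valid

Tableau for the negation not ((not p and p) or (Dia (q or not p) implies (Dia q or Dia not p))):
1. not ((not p and p) or (Dia (q or not p) implies (Dia q or Dia not p))), 0
2. not (not p and p), 0
3. not (Dia (q or not p) implies (Dia q or Dia not p)), 0
4. Dia (q or not p), 0
5. not (Dia q or Dia not p), 0
6. not Dia q, 0
7. not Dia not p, 0
8. not q, 0
9. p, 0
10. q or not p, 1
11. not q, 1
12. p, 1
13. not p, 1
Accessibility: 0R0, 0R1, 1R1
Branch closes: p and not p both at 1.
All branches of the negation close; one closing branch shown above.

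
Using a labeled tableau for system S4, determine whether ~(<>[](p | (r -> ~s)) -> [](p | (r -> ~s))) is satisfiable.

1. ~(<>[](p | (r -> ~s)) -> [](p | (r -> ~s))), w0
2. <>[](p | (r -> ~s)), w0
3. ~[](p | (r -> ~s)), w0
4. [](p | (r -> ~s)), w1
5. p | (r -> ~s), w1
6. r -> ~s, w1
7. ~s, w1
8. ~(p | (r -> ~s)), w2
9. ~p, w2
10. ~(r -> ~s), w2
11. r, w2
12. s, w2
Accessibility: w0Rw0, w0Rw1, w0Rw2, w1Rw1, w2Rw2

Yes, satisfiable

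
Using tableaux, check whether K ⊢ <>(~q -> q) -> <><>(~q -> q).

Tableau for the negation ~(<>(~q -> q) -> <><>(~q -> q)):
1. ~(<>(~q -> q) -> <><>(~q -> q)), w0
2. <>(~q -> q), w0
3. ~<><>(~q -> q), w0
4. ~q -> q, w1
5. ~<>(~q -> q), w1
6. q, w1
Accessibility: w0Rw1
The negation has an open branch (countermodel exists).

Invalid (countermodel exists)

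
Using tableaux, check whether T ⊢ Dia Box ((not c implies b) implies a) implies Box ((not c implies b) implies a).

Tableau for the negation not (Dia Box ((not c implies b) implies a) implies Box ((not c implies b) implies a)):
1. not (Dia Box ((not c implies b) implies a) implies Box ((not c implies b) implies a)), 0
2. Dia Box ((not c implies b) implies a), 0   [neg-implies-rule on 1]
3. not Box ((not c implies b) implies a), 0   [neg-implies-rule on 1]
4. Box ((not c implies b) implies a), 1   [Dia-rule on 2: fresh world 1, 0R1]
5. (not c implies b) implies a, 1   [Box-rule on 4 via 1R1]
6. a, 1   [implies-rule on 5 (branches; this branch)]
7. not ((not c implies b) implies a), 2   [neg-Box-rule on 3: fresh world 2, 0R2]
8. not c implies b, 2   [neg-implies-rule on 7]
9. not a, 2   [neg-implies-rule on 7]
10. b, 2   [implies-rule on 8 (branches; this branch)]
Accessibility: 0R0, 0R1, 0R2, 1R1, 2R2
The negation has an open branch (countermodel exists).

Not valid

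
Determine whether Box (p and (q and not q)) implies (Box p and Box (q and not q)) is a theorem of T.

Tableau for the negation not (Box (p and (q and not q)) implies (Box p and Box (q and not q))):
1. not (Box (p and (q and not q)) implies (Box p and Box (q and not q))), 0
2. Box (p and (q and not q)), 0   [neg-implies-rule on 1]
3. not (Box p and Box (q and not q)), 0   [neg-implies-rule on 1]
4. p and (q and not q), 0   [Box-rule on 2 via 0R0]
5. p, 0   [and-rule on 4]
6. q and not q, 0   [and-rule on 4]
7. q, 0   [and-rule on 6]
8. not q, 0   [and-rule on 6]
Accessibility: 0R0
Branch closes: q and not q both at 0.
All branches of the negation close; one closing branch shown above.

Yes, valid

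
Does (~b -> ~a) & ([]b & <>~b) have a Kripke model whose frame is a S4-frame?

1. (~b -> ~a) & ([]b & <>~b), 0
2. ~b -> ~a, 0   [&-rule on 1]
3. []b & <>~b, 0   [&-rule on 1]
4. []b, 0   [&-rule on 3]
5. <>~b, 0   [&-rule on 3]
6. b, 0   [[]-rule on 4 via 0R0]
7. ~a, 0   [->-rule on 2 (branches; this branch)]
8. ~b, 1   [<>-rule on 5: fresh world 1, 0R1]
9. b, 1   [[]-rule on 4 via 0R1]
Accessibility: 0R0, 0R1, 1R1
Branch closes: b and ~b both at 1.
All branches of the tableau close; one closing branch shown above.

Unsatisfiable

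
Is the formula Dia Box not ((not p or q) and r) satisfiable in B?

1. Dia Box not ((not p or q) and r), 0
2. Box not ((not p or q) and r), 1
3. not ((not p or q) and r), 0
4. not ((not p or q) and r), 1
5. not r, 0
6. not r, 1
Accessibility: 0R0, 0R1, 1R0, 1R1

Satisfiable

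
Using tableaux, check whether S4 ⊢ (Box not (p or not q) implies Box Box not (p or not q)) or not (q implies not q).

Valid

Tableau for the negation not ((Box not (p or not q) implies Box Box not (p or not q)) or not (q implies not q)):
1. not ((Box not (p or not q) implies Box Box not (p or not q)) or not (q implies not q)), w0
2. not (Box not (p or not q) implies Box Box not (p or not q)), w0
3. q implies not q, w0
4. Box not (p or not q), w0
5. not Box Box not (p or not q), w0
6. not (p or not q), w0
7. not p, w0
8. q, w0
9. not q, w0
Accessibility: w0Rw0
Branch closes: q and not q both at w0.
All branches of the negation close; one closing branch shown above.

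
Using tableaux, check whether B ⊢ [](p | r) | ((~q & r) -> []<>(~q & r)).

Tableau for the negation ~([](p | r) | ((~q & r) -> []<>(~q & r))):
1. ~([](p | r) | ((~q & r) -> []<>(~q & r))), 0
2. ~[](p | r), 0   [~|-rule on 1]
3. ~((~q & r) -> []<>(~q & r)), 0   [~|-rule on 1]
4. ~q & r, 0   [~->-rule on 3]
5. ~[]<>(~q & r), 0   [~->-rule on 3]
6. ~q, 0   [&-rule on 4]
7. r, 0   [&-rule on 4]
8. ~(p | r), 1   [~[]-rule on 2: fresh world 1, 0R1]
9. ~p, 1   [~|-rule on 8]
10. ~r, 1   [~|-rule on 8]
11. ~<>(~q & r), 2   [~[]-rule on 5: fresh world 2, 0R2]
12. ~(~q & r), 0   [~<>-rule on 11 via 2R0]
13. ~(~q & r), 2   [~<>-rule on 11 via 2R2]
14. ~r, 0   [~&-rule on 12 (branches; this branch)]
Accessibility: 0R0, 0R1, 0R2, 1R0, 1R1, 2R0, 2R2
Branch closes: r and ~r both at 0.
Every branch of the negation's tableau closes; the branch above is one of them.

Valid in B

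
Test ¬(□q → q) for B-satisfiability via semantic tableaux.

Unsatisfiable (every branch closes)

1. ¬(□q → q), w0
2. □q, w0
3. ¬q, w0
4. q, w0
Accessibility: w0Rw0
Branch closes: q and ¬q both at w0.
All branches of the tableau close; one closing branch shown above.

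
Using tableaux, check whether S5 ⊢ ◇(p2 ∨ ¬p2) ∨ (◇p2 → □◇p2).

Tableau for the negation ¬(◇(p2 ∨ ¬p2) ∨ (◇p2 → □◇p2)):
1. ¬(◇(p2 ∨ ¬p2) ∨ (◇p2 → □◇p2)), 0
2. ¬◇(p2 ∨ ¬p2), 0
3. ¬(◇p2 → □◇p2), 0
4. ◇p2, 0
5. ¬□◇p2, 0
6. ¬(p2 ∨ ¬p2), 0
7. ¬p2, 0
8. p2, 0
Accessibility: 0R0
Branch closes: p2 and ¬p2 both at 0.
Every branch of the negation's tableau closes; the branch above is one of them.

Valid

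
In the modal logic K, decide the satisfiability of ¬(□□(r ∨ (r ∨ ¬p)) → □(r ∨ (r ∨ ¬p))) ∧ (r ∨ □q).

Satisfiable

1. ¬(□□(r ∨ (r ∨ ¬p)) → □(r ∨ (r ∨ ¬p))) ∧ (r ∨ □q), 0
2. ¬(□□(r ∨ (r ∨ ¬p)) → □(r ∨ (r ∨ ¬p))), 0   [∧-rule on 1]
3. r ∨ □q, 0   [∧-rule on 1]
4. □□(r ∨ (r ∨ ¬p)), 0   [¬→-rule on 2]
5. ¬□(r ∨ (r ∨ ¬p)), 0   [¬→-rule on 2]
6. □q, 0   [∨-rule on 3 (branches; this branch)]
7. ¬(r ∨ (r ∨ ¬p)), 1   [¬□-rule on 5: fresh world 1, 0R1]
8. ¬r, 1   [¬∨-rule on 7]
9. ¬(r ∨ ¬p), 1   [¬∨-rule on 7]
10. p, 1   [¬∨-rule on 9]
11. □(r ∨ (r ∨ ¬p)), 1   [□-rule on 4 via 0R1]
12. q, 1   [□-rule on 6 via 0R1]
Accessibility: 0R1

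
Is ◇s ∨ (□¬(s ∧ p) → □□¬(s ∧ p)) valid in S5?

Yes, valid

Tableau for the negation ¬(◇s ∨ (□¬(s ∧ p) → □□¬(s ∧ p))):
1. ¬(◇s ∨ (□¬(s ∧ p) → □□¬(s ∧ p))), w0
2. ¬◇s, w0   [¬∨-rule on 1]
3. ¬(□¬(s ∧ p) → □□¬(s ∧ p)), w0   [¬∨-rule on 1]
4. □¬(s ∧ p), w0   [¬→-rule on 3]
5. ¬□□¬(s ∧ p), w0   [¬→-rule on 3]
6. ¬s, w0   [¬◇-rule on 2 via w0Rw0]
7. ¬(s ∧ p), w0   [□-rule on 4 via w0Rw0]
8. ¬p, w0   [¬∧-rule on 7 (branches; this branch)]
9. ¬□¬(s ∧ p), w1   [¬□-rule on 5: fresh world w1, w0Rw1]
10. ¬s, w1   [¬◇-rule on 2 via w0Rw1]
11. ¬(s ∧ p), w1   [□-rule on 4 via w0Rw1]
12. ¬p, w1   [¬∧-rule on 11 (branches; this branch)]
13. s ∧ p, w2   [¬□-rule on 9: fresh world w2, w1Rw2]
14. s, w2   [∧-rule on 13]
15. p, w2   [∧-rule on 13]
16. ¬s, w2   [¬◇-rule on 2 via w0Rw2]
Accessibility: w0Rw0, w0Rw1, w0Rw2, w1Rw0, w1Rw1, w1Rw2, w2Rw0, w2Rw1, w2Rw2
Branch closes: s and ¬s both at w2.
All branches of the negation close; one closing branch shown above.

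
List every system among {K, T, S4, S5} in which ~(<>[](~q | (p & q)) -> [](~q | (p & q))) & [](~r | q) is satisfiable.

S5-tableau for the formula:
1. ~(<>[](~q | (p & q)) -> [](~q | (p & q))) & [](~r | q), w0
2. ~(<>[](~q | (p & q)) -> [](~q | (p & q))), w0
3. [](~r | q), w0
4. <>[](~q | (p & q)), w0
5. ~[](~q | (p & q)), w0
6. ~r | q, w0
7. q, w0
8. [](~q | (p & q)), w1
9. ~r | q, w1
10. ~q | (p & q), w0
11. ~q | (p & q), w1
12. q, w1
13. p & q, w0
14. p, w0
15. p & q, w1
16. p, w1
17. ~(~q | (p & q)), w2
18. q, w2
19. ~(p & q), w2
20. ~r | q, w2
21. ~q | (p & q), w2
22. ~p, w2
23. p & q, w2
24. p, w2
Accessibility: w0Rw0, w0Rw1, w0Rw2, w1Rw0, w1Rw1, w1Rw2, w2Rw0, w2Rw1, w2Rw2
Branch closes: p and ~p both at w2.
Every branch closes (one shown): unsatisfiable in S5.
S4-tableau for the formula:
1. ~(<>[](~q | (p & q)) -> [](~q | (p & q))) & [](~r | q), w0
2. ~(<>[](~q | (p & q)) -> [](~q | (p & q))), w0
3. [](~r | q), w0
4. <>[](~q | (p & q)), w0
5. ~[](~q | (p & q)), w0
6. ~r | q, w0
7. q, w0
8. [](~q | (p & q)), w1
9. ~r | q, w1
10. ~q | (p & q), w1
11. q, w1
12. p & q, w1
13. p, w1
14. ~(~q | (p & q)), w2
15. q, w2
16. ~(p & q), w2
17. ~r | q, w2
18. ~p, w2
Accessibility: w0Rw0, w0Rw1, w0Rw2, w1Rw1, w2Rw2
Complete open branch: satisfiable in S4, hence also in K, T (this S4-model is also a K-model and a T-model).

K, T, S4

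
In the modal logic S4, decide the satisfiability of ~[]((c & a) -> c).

No, unsatisfiable

1. ~[]((c & a) -> c), w0
2. ~((c & a) -> c), w1
3. c & a, w1
4. ~c, w1
5. c, w1
6. a, w1
Accessibility: w0Rw0, w0Rw1, w1Rw1
Branch closes: c and ~c both at w1.
All branches of the tableau close; one closing branch shown above.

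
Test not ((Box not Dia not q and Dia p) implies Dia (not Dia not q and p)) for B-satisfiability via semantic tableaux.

Unsatisfiable (every branch closes)

1. not ((Box not Dia not q and Dia p) implies Dia (not Dia not q and p)), u
2. Box not Dia not q and Dia p, u   [neg-implies-rule on 1]
3. not Dia (not Dia not q and p), u   [neg-implies-rule on 1]
4. Box not Dia not q, u   [and-rule on 2]
5. Dia p, u   [and-rule on 2]
6. not (not Dia not q and p), u   [neg-Dia-rule on 3 via uRu]
7. not Dia not q, u   [Box-rule on 4 via uRu]
8. q, u   [neg-Dia-rule on 7 via uRu]
9. Dia not q, u   [neg-and-rule on 6 (branches; this branch)]
10. p, v   [Dia-rule on 5: fresh world v, uRv]
11. not (not Dia not q and p), v   [neg-Dia-rule on 3 via uRv]
12. not Dia not q, v   [Box-rule on 4 via uRv]
13. q, v   [neg-Dia-rule on 7 via uRv]
14. Dia not q, v   [neg-and-rule on 11 (branches; this branch)]
15. not q, w   [Dia-rule on 9: fresh world w, uRw]
16. not (not Dia not q and p), w   [neg-Dia-rule on 3 via uRw]
17. not Dia not q, w   [Box-rule on 4 via uRw]
18. q, w   [neg-Dia-rule on 7 via uRw]
Accessibility: uRu, uRv, uRw, vRu, vRv, wRu, wRw
Branch closes: q and not q both at w.
Every branch closes; the branch above is one of them.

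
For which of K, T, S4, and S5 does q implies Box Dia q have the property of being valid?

S4-tableau for the negation not (q implies Box Dia q):
1. not (q implies Box Dia q), u
2. q, u
3. not Box Dia q, u
4. not Dia q, v
5. not q, v
Accessibility: uRu, uRv, vRv
Complete open branch: countermodel on an S4-frame, so not valid in S4, nor in K, T (the same frame is also a K-frame and a T-frame).
S5-tableau for the negation not (q implies Box Dia q):
1. not (q implies Box Dia q), u
2. q, u
3. not Box Dia q, u
4. not Dia q, v
5. not q, u
Accessibility: uRu, uRv, vRu, vRv
Branch closes: q and not q both at u.
Every branch closes (one shown): valid in S5.

S5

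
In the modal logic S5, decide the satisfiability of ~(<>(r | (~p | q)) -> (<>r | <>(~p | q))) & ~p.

1. ~(<>(r | (~p | q)) -> (<>r | <>(~p | q))) & ~p, w0
2. ~(<>(r | (~p | q)) -> (<>r | <>(~p | q))), w0   [&-rule on 1]
3. ~p, w0   [&-rule on 1]
4. <>(r | (~p | q)), w0   [~->-rule on 2]
5. ~(<>r | <>(~p | q)), w0   [~->-rule on 2]
6. ~<>r, w0   [~|-rule on 5]
7. ~<>(~p | q), w0   [~|-rule on 5]
8. ~r, w0   [~<>-rule on 6 via w0Rw0]
9. ~(~p | q), w0   [~<>-rule on 7 via w0Rw0]
10. p, w0   [~|-rule on 9]
11. ~q, w0   [~|-rule on 9]
Accessibility: w0Rw0
Branch closes: p and ~p both at w0.
Every branch closes; the branch above is one of them.

Unsatisfiable (every branch closes)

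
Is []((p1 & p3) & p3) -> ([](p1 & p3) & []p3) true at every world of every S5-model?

Valid

Tableau for the negation ~([]((p1 & p3) & p3) -> ([](p1 & p3) & []p3)):
1. ~([]((p1 & p3) & p3) -> ([](p1 & p3) & []p3)), 0
2. []((p1 & p3) & p3), 0   [~->-rule on 1]
3. ~([](p1 & p3) & []p3), 0   [~->-rule on 1]
4. (p1 & p3) & p3, 0   [[]-rule on 2 via 0R0]
5. p1 & p3, 0   [&-rule on 4]
6. p3, 0   [&-rule on 4]
7. p1, 0   [&-rule on 5]
8. ~[](p1 & p3), 0   [~&-rule on 3 (branches; this branch)]
9. ~(p1 & p3), 1   [~[]-rule on 8: fresh world 1, 0R1]
10. (p1 & p3) & p3, 1   [[]-rule on 2 via 0R1]
11. p1 & p3, 1   [&-rule on 10]
12. p3, 1   [&-rule on 10]
13. p1, 1   [&-rule on 11]
14. ~p3, 1   [~&-rule on 9 (branches; this branch)]
Accessibility: 0R0, 0R1, 1R0, 1R1
Branch closes: p3 and ~p3 both at 1.
Every branch of the negation's tableau closes; the branch above is one of them.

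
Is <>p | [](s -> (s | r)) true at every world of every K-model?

Tableau for the negation ~(<>p | [](s -> (s | r))):
1. ~(<>p | [](s -> (s | r))), w0
2. ~<>p, w0   [~|-rule on 1]
3. ~[](s -> (s | r)), w0   [~|-rule on 1]
4. ~(s -> (s | r)), w1   [~[]-rule on 3: fresh world w1, w0Rw1]
5. s, w1   [~->-rule on 4]
6. ~(s | r), w1   [~->-rule on 4]
7. ~s, w1   [~|-rule on 6]
8. ~r, w1   [~|-rule on 6]
Accessibility: w0Rw1
Branch closes: s and ~s both at w1.
All branches of the negation close; one closing branch shown above.

Valid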